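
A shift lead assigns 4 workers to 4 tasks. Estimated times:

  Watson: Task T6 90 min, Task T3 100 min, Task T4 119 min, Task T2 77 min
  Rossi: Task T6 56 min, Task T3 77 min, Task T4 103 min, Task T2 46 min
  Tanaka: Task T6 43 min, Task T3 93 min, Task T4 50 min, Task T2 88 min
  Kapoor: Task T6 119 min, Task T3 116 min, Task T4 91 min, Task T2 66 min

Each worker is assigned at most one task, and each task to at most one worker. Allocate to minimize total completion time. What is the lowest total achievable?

Minimum total: 272 min

Optimal: Watson→Task T3 (100 min), Rossi→Task T6 (56 min), Tanaka→Task T4 (50 min), Kapoor→Task T2 (66 min) — total 100+56+50+66 = 272 min.
Swapping Kapoor↔Tanaka (Kapoor→Task T4 91 min, Tanaka→Task T2 88 min) adds 63.
No other one-to-one assignment undercuts 272 min.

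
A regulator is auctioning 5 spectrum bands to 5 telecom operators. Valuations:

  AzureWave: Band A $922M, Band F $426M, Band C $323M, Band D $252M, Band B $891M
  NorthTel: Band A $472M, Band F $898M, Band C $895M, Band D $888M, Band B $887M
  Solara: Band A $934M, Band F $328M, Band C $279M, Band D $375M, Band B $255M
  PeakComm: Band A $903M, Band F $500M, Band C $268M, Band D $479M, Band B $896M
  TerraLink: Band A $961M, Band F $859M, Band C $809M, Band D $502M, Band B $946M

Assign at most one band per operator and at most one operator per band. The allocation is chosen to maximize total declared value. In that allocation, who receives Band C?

NorthTel receives Band C.

Optimal: AzureWave→Band B ($891M), NorthTel→Band C ($895M), Solara→Band A ($934M), PeakComm→Band D ($479M), TerraLink→Band F ($859M) — total 891+895+934+479+859 = $4058M.
Row-greedy (each operator in turn takes its best remaining band) gives $3900M, worse by 158.
Swapping NorthTel↔TerraLink (NorthTel→Band F $898M, TerraLink→Band C $809M) loses 47.
NorthTel's own top band is Band F ($898M), but forcing NorthTel→Band F and reassigning the rest optimally gives only $4011M — worse by 47.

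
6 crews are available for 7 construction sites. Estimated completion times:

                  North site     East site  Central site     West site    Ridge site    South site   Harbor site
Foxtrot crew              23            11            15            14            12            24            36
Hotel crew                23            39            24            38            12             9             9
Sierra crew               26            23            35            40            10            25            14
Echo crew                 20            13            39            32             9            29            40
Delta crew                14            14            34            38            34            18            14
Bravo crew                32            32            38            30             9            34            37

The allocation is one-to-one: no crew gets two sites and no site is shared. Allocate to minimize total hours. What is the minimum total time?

Optimal: Foxtrot crew→West site (14 hours), Hotel crew→South site (9 hours), Sierra crew→Harbor site (14 hours), Echo crew→East site (13 hours), Delta crew→North site (14 hours), Bravo crew→Ridge site (9 hours) — total 14+9+14+13+14+9 = 73 hours.
Min-entry greedy (repeatedly take the single cheapest remaining cell) gives 87 hours, worse by 14.
Every other assignment is strictly worse.

Min total: 73 hours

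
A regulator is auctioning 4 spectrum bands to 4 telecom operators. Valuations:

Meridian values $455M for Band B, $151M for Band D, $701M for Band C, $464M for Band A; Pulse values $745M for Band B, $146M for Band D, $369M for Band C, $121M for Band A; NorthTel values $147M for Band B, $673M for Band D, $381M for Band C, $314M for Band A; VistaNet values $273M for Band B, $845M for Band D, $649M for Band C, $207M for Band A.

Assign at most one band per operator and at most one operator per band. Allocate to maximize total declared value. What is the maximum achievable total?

Optimal: Meridian→Band C ($701M), Pulse→Band B ($745M), NorthTel→Band A ($314M), VistaNet→Band D ($845M) — total 701+745+314+845 = $2605M.
Row-greedy (each operator in turn takes its best remaining band) gives $2326M, worse by 279.
Swapping Pulse↔VistaNet (Pulse→Band D $146M, VistaNet→Band B $273M) loses 1171.
No other one-to-one assignment exceeds $2605M.

Maximum total: $2605M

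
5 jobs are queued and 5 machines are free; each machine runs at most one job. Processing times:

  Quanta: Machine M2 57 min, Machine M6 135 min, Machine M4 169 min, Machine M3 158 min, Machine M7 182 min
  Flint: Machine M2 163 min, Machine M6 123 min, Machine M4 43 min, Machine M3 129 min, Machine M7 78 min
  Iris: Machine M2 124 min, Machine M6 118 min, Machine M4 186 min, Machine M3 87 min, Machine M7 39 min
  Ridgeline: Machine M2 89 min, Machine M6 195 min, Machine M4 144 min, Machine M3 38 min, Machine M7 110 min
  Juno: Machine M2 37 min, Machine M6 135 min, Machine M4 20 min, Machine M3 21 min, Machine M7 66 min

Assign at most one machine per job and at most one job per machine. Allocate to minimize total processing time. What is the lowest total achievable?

This is a one-to-one assignment (minimum-cost bipartite matching).
Optimal: Quanta→Machine M2 (57 min), Flint→Machine M6 (123 min), Iris→Machine M7 (39 min), Ridgeline→Machine M3 (38 min), Juno→Machine M4 (20 min) — total 57+123+39+38+20 = 277 min.
Row-greedy (each job in turn takes its cheapest remaining machine) gives 312 min, worse by 35.
Every other assignment is strictly worse.

Min total: 277 min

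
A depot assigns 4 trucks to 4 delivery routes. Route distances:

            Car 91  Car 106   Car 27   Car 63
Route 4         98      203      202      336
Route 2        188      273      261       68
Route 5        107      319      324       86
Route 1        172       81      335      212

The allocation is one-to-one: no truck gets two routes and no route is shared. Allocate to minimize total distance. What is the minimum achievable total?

Min total: 458 km

Optimal: Car 91→Route 5 (107 km), Car 106→Route 1 (81 km), Car 27→Route 4 (202 km), Car 63→Route 2 (68 km) — total 107+81+202+68 = 458 km.
Row-greedy (each truck in turn takes its cheapest remaining route) gives 526 km, worse by 68.
Next-best assignment: Car 91→Route 4, Car 106→Route 1, Car 27→Route 2, Car 63→Route 5 = 526 km.
Swapping Car 63↔Car 106 (Car 63→Route 1 212 km, Car 106→Route 2 273 km) adds 336.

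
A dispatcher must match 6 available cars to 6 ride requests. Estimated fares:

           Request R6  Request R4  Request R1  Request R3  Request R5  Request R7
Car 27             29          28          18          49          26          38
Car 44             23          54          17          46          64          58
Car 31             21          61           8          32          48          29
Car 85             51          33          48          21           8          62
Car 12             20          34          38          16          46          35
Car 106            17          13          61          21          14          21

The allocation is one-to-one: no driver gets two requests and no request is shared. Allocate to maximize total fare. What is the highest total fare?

Max total: $326

This is a one-to-one assignment (maximum-weight bipartite matching).
Optimal: Car 27→Request R3 ($49), Car 44→Request R7 ($58), Car 31→Request R4 ($61), Car 85→Request R6 ($51), Car 12→Request R5 ($46), Car 106→Request R1 ($61) — total 49+58+61+51+46+61 = $326.
Next-best assignment: Car 27→Request R3, Car 44→Request R5, Car 31→Request R4, Car 85→Request R6, Car 12→Request R7, Car 106→Request R1 = $321.
Swapping Car 27↔Car 106 (Car 27→Request R1 $18, Car 106→Request R3 $21) loses 71.
Checked against all permutations: $326 is optimal.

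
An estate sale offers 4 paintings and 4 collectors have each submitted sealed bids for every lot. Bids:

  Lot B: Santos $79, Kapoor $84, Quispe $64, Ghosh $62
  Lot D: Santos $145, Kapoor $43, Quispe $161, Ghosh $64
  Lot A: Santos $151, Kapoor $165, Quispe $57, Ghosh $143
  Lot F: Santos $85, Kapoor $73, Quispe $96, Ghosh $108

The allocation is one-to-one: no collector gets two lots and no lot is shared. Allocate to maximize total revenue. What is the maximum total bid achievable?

This is a one-to-one assignment (maximum-weight bipartite matching).
Optimal: Santos→Lot B ($79), Kapoor→Lot A ($165), Quispe→Lot D ($161), Ghosh→Lot F ($108) — total 79+165+161+108 = $513.
Next-best assignment: Santos→Lot A, Kapoor→Lot B, Quispe→Lot D, Ghosh→Lot F = $504.
No other one-to-one assignment exceeds $513.

Max total: $513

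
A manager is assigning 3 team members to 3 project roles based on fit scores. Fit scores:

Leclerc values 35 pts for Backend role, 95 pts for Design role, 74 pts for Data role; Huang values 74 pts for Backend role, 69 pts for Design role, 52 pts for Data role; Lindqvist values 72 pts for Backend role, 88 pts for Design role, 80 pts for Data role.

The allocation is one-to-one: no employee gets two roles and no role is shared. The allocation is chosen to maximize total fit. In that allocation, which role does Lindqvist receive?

Optimal: Leclerc→Design role (95 pts), Huang→Backend role (74 pts), Lindqvist→Data role (80 pts) — total 95+74+80 = 249 pts.
Swapping Huang↔Lindqvist (Huang→Data role 52 pts, Lindqvist→Backend role 72 pts) loses 30.
Checked against all permutations: 249 pts is optimal.
Lindqvist's own top role is Design role (88 pts), but forcing Lindqvist→Design role and reassigning the rest optimally gives only 236 pts — worse by 13.

Lindqvist receives Data role.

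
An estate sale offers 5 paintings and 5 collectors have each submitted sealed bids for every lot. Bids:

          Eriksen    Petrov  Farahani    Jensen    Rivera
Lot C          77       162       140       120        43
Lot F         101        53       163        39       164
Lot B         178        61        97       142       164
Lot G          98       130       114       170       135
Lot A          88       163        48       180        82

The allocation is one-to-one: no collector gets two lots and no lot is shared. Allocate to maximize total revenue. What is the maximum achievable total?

Max total: $818

Treat this as an assignment problem: match each collector to one lot.
Optimal: Eriksen→Lot B ($178), Petrov→Lot C ($162), Farahani→Lot F ($163), Jensen→Lot A ($180), Rivera→Lot G ($135) — total 178+162+163+180+135 = $818.
Max-entry greedy (repeatedly take the single best remaining cell) gives $798, worse by 20.
Checked against all permutations: $818 is optimal.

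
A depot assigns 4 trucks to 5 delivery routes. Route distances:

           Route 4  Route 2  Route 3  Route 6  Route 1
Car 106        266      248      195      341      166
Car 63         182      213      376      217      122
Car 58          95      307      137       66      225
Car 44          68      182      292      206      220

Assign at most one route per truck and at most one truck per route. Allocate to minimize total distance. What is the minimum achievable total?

Min total: 451 km

This is a one-to-one assignment (minimum-cost bipartite matching).
Optimal: Car 106→Route 3 (195 km), Car 63→Route 1 (122 km), Car 58→Route 6 (66 km), Car 44→Route 4 (68 km) — total 195+122+66+68 = 451 km.
Column-greedy (each route in turn goes to its cheapest remaining truck) gives 759 km, worse by 308.
No other one-to-one assignment undercuts 451 km.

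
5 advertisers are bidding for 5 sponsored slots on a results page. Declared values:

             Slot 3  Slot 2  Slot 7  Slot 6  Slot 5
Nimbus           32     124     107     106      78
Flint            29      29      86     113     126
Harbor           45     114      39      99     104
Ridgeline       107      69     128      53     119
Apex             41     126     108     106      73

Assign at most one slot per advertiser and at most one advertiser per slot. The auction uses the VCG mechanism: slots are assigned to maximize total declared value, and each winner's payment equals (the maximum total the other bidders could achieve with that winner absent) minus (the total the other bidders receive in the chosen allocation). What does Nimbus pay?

Nimbus pays $21.

Efficient allocation: Nimbus→Slot 7 ($107), Flint→Slot 5 ($126), Harbor→Slot 6 ($99), Ridgeline→Slot 3 ($107), Apex→Slot 2 ($126); total welfare W = $565.
Nimbus receives Slot 7 at value $107, so the others get W − 107 = $458.
Without Nimbus: best allocation of the remaining 4 bidders over all 5 slots is Flint→Slot 5 ($126), Harbor→Slot 6 ($99), Ridgeline→Slot 7 ($128), Apex→Slot 2 ($126), total $479.
VCG payment = (others' best without Nimbus) − (others' welfare with Nimbus) = 479 − 458 = $21.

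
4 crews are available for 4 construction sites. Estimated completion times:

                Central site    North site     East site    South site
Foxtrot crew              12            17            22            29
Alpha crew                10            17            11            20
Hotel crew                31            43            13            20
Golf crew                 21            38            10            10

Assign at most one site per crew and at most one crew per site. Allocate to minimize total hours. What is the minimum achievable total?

Optimal: Foxtrot crew→North site (17 hours), Alpha crew→Central site (10 hours), Hotel crew→East site (13 hours), Golf crew→South site (10 hours) — total 17+10+13+10 = 50 hours.
Row-greedy (each crew in turn takes its cheapest remaining site) gives 81 hours, worse by 31.

Min total: 50 hours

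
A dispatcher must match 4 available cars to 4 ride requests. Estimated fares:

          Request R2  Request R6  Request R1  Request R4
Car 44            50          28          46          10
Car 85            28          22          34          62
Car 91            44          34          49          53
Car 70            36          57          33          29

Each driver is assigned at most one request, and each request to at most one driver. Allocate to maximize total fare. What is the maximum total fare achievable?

Max total: $218

Optimal: Car 44→Request R2 ($50), Car 85→Request R4 ($62), Car 91→Request R1 ($49), Car 70→Request R6 ($57) — total 50+62+49+57 = $218.
Swapping Car 70↔Car 44 (Car 70→Request R2 $36, Car 44→Request R6 $28) loses 43.
Every other assignment is strictly worse.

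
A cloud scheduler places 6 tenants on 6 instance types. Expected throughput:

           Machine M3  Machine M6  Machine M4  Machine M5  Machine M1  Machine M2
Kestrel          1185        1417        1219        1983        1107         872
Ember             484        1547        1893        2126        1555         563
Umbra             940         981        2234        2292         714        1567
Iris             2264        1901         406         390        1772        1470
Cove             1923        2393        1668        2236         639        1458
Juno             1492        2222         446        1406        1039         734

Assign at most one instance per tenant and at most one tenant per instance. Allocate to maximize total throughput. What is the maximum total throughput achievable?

Max total: 11716 ops/s

Optimal: Kestrel→Machine M5 (1983 ops/s), Ember→Machine M1 (1555 ops/s), Umbra→Machine M4 (2234 ops/s), Iris→Machine M3 (2264 ops/s), Cove→Machine M2 (1458 ops/s), Juno→Machine M6 (2222 ops/s) — total 1983+1555+2234+2264+1458+2222 = 11716 ops/s.
Max-entry greedy (repeatedly take the single best remaining cell) gives 10683 ops/s, worse by 1033.
Next-best assignment: Kestrel→Machine M1, Ember→Machine M5, Umbra→Machine M4, Iris→Machine M3, Cove→Machine M2, Juno→Machine M6 = 11411 ops/s.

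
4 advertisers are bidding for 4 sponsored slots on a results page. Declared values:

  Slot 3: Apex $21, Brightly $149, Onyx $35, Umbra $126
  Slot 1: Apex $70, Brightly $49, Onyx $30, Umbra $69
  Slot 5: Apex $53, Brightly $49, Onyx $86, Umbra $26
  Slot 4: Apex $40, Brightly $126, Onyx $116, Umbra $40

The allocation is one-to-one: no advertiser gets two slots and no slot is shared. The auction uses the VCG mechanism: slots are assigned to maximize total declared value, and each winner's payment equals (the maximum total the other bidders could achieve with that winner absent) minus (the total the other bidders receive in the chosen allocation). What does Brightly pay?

Brightly pays $30.

Efficient allocation: Apex→Slot 1 ($70), Brightly→Slot 4 ($126), Onyx→Slot 5 ($86), Umbra→Slot 3 ($126); total welfare W = $408.
Brightly receives Slot 4 at value $126, so the others get W − 126 = $282.
Without Brightly: best allocation of the remaining 3 bidders over all 4 slots is Apex→Slot 1 ($70), Onyx→Slot 4 ($116), Umbra→Slot 3 ($126), total $312.
VCG payment = (others' best without Brightly) − (others' welfare with Brightly) = 312 − 282 = $30.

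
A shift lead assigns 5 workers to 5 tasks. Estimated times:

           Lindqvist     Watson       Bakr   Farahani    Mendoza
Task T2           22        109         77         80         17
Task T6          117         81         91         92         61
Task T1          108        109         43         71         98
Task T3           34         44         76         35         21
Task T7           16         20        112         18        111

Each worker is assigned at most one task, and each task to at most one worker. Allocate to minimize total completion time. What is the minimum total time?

Min total: 181 min

Optimal: Lindqvist→Task T2 (22 min), Watson→Task T7 (20 min), Bakr→Task T1 (43 min), Farahani→Task T3 (35 min), Mendoza→Task T6 (61 min) — total 22+20+43+35+61 = 181 min.
Column-greedy (each task in turn goes to its cheapest remaining worker) gives 193 min, worse by 12.
Next-best assignment: Lindqvist→Task T2, Watson→Task T6, Bakr→Task T1, Farahani→Task T7, Mendoza→Task T3 = 185 min.
Every other assignment is strictly worse.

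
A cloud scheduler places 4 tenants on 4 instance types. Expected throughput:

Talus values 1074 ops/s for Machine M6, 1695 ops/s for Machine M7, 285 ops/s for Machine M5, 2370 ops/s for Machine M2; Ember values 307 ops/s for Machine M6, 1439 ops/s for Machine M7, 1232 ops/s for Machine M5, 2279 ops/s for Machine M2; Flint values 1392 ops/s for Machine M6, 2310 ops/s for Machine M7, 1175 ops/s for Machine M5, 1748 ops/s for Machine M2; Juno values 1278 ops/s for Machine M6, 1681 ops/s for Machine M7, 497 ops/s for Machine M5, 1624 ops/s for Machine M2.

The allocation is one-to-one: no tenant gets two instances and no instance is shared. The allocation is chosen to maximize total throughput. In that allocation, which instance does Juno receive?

Juno receives Machine M6.

Optimal: Talus→Machine M2 (2370 ops/s), Ember→Machine M5 (1232 ops/s), Flint→Machine M7 (2310 ops/s), Juno→Machine M6 (1278 ops/s) — total 2370+1232+2310+1278 = 7190 ops/s.
Juno's own top instance is Machine M7 (1681 ops/s), but forcing Juno→Machine M7 and reassigning the rest optimally gives only 6675 ops/s — worse by 515.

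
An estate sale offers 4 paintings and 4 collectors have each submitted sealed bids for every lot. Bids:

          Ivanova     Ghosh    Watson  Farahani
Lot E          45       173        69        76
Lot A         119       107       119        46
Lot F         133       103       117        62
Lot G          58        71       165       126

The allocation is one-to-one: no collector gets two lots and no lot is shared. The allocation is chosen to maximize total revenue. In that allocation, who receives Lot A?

Optimal: Ivanova→Lot F ($133), Ghosh→Lot E ($173), Watson→Lot A ($119), Farahani→Lot G ($126) — total 133+173+119+126 = $551.
Max-entry greedy (repeatedly take the single best remaining cell) gives $517, worse by 34.
Next-best assignment: Ivanova→Lot A, Ghosh→Lot E, Watson→Lot F, Farahani→Lot G = $535.
Swapping Farahani↔Ivanova (Farahani→Lot F $62, Ivanova→Lot G $58) loses 139.
Watson's own top lot is Lot G ($165), but forcing Watson→Lot G and reassigning the rest optimally gives only $519 — worse by 32.

Watson receives Lot A.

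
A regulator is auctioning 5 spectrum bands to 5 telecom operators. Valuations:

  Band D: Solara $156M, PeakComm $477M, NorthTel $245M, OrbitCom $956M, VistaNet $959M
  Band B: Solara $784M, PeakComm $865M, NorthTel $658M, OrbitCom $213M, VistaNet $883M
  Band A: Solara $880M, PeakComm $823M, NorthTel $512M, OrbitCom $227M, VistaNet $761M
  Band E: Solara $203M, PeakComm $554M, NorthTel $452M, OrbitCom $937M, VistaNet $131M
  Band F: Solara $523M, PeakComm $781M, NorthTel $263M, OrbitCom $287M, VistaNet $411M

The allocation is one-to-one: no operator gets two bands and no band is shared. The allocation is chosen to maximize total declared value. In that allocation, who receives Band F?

PeakComm receives Band F.

This is the linear assignment problem.
Optimal: Solara→Band A ($880M), PeakComm→Band F ($781M), NorthTel→Band B ($658M), OrbitCom→Band E ($937M), VistaNet→Band D ($959M) — total 880+781+658+937+959 = $4215M.
Next-best assignment: Solara→Band B, PeakComm→Band F, NorthTel→Band A, OrbitCom→Band E, VistaNet→Band D = $3973M.
PeakComm's own top band is Band B ($865M), but forcing PeakComm→Band B and reassigning the rest optimally gives only $3904M — worse by 311.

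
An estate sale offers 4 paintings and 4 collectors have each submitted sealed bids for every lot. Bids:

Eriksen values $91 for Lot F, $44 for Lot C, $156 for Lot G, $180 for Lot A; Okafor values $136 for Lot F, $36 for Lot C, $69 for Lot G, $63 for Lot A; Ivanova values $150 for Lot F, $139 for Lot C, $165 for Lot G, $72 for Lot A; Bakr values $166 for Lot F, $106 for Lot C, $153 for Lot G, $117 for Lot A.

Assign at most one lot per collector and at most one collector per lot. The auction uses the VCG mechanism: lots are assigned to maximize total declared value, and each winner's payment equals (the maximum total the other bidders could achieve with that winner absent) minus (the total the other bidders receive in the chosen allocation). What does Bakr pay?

Efficient allocation: Eriksen→Lot A ($180), Okafor→Lot F ($136), Ivanova→Lot C ($139), Bakr→Lot G ($153); total welfare W = $608.
Bakr receives Lot G at value $153, so the others get W − 153 = $455.
Without Bakr: best allocation of the remaining 3 bidders over all 4 lots is Eriksen→Lot A ($180), Okafor→Lot F ($136), Ivanova→Lot G ($165), total $481.
VCG payment = (others' best without Bakr) − (others' welfare with Bakr) = 481 − 455 = $26.

Bakr pays $26.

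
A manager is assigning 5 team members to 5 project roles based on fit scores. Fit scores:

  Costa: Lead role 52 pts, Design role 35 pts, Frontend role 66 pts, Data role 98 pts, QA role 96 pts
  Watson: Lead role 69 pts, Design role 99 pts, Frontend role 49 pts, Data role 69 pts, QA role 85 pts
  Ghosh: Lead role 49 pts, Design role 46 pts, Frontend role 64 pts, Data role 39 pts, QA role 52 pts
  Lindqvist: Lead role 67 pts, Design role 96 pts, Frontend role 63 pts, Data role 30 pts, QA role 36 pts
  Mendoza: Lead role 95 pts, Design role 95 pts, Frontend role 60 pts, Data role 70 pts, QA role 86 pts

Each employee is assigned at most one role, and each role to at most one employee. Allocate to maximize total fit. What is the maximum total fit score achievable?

This is a one-to-one assignment (maximum-weight bipartite matching).
Optimal: Costa→Data role (98 pts), Watson→QA role (85 pts), Ghosh→Frontend role (64 pts), Lindqvist→Design role (96 pts), Mendoza→Lead role (95 pts) — total 98+85+64+96+95 = 438 pts.
Max-entry greedy (repeatedly take the single best remaining cell) gives 392 pts, worse by 46.
Next-best assignment: Costa→QA role, Watson→Data role, Ghosh→Frontend role, Lindqvist→Design role, Mendoza→Lead role = 420 pts.
Swapping Lindqvist↔Costa (Lindqvist→Data role 30 pts, Costa→Design role 35 pts) loses 129.
Every other assignment is strictly worse.

Max total: 438 pts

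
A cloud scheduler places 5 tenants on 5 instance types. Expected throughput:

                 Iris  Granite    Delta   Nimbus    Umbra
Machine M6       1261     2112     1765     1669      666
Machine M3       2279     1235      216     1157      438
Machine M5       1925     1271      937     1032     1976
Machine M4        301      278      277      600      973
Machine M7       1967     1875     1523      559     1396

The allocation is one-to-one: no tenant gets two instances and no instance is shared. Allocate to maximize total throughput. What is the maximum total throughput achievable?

Max total: 8495 ops/s

This is a one-to-one assignment (maximum-weight bipartite matching).
Optimal: Iris→Machine M3 (2279 ops/s), Granite→Machine M7 (1875 ops/s), Delta→Machine M6 (1765 ops/s), Nimbus→Machine M4 (600 ops/s), Umbra→Machine M5 (1976 ops/s) — total 2279+1875+1765+600+1976 = 8495 ops/s.
Row-greedy (each tenant in turn takes its best remaining instance) gives 7919 ops/s, worse by 576.
Checked against all permutations: 8495 ops/s is optimal.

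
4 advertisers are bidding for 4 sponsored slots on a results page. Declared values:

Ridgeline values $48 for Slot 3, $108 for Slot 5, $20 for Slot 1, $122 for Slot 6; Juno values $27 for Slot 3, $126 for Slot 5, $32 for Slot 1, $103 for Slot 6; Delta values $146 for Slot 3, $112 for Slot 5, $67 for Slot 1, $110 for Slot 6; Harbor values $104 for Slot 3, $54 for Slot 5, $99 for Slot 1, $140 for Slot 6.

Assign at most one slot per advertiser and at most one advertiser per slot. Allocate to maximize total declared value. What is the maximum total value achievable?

Optimal: Ridgeline→Slot 6 ($122), Juno→Slot 5 ($126), Delta→Slot 3 ($146), Harbor→Slot 1 ($99) — total 122+126+146+99 = $493.
Max-entry greedy (repeatedly take the single best remaining cell) gives $432, worse by 61.

Max total: $493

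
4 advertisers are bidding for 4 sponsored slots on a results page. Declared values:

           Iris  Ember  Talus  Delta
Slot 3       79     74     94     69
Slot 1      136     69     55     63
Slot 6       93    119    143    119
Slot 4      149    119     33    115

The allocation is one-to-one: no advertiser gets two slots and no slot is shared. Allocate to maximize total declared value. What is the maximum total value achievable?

Optimal: Iris→Slot 1 ($136), Ember→Slot 3 ($74), Talus→Slot 6 ($143), Delta→Slot 4 ($115) — total 136+74+143+115 = $468.

Max total: $468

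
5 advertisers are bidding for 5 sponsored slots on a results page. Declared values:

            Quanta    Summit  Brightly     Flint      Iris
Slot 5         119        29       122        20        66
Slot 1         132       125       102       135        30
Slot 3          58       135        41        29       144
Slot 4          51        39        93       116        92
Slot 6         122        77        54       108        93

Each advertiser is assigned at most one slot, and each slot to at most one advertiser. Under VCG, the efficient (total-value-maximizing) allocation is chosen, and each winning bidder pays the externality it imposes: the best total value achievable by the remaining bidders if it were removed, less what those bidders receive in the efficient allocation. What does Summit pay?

Efficient allocation: Quanta→Slot 6 ($122), Summit→Slot 1 ($125), Brightly→Slot 5 ($122), Flint→Slot 4 ($116), Iris→Slot 3 ($144); total welfare W = $629.
Summit receives Slot 1 at value $125, so the others get W − 125 = $504.
Without Summit: best allocation of the remaining 4 bidders over all 5 slots is Quanta→Slot 6 ($122), Brightly→Slot 5 ($122), Flint→Slot 1 ($135), Iris→Slot 3 ($144), total $523.
VCG payment = (others' best without Summit) − (others' welfare with Summit) = 523 − 504 = $19.

Summit pays $19.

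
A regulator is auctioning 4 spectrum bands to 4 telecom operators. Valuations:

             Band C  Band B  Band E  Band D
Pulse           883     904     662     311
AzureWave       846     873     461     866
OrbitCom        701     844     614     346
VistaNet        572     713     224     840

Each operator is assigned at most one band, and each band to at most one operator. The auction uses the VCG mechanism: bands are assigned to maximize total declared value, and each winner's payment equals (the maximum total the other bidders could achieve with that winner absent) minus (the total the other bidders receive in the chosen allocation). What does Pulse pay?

Efficient allocation: Pulse→Band C ($883M), AzureWave→Band B ($873M), OrbitCom→Band E ($614M), VistaNet→Band D ($840M); total welfare W = $3210M.
Pulse receives Band C at value $883M, so the others get W − 883 = $2327M.
Without Pulse: best allocation of the remaining 3 bidders over all 4 bands is AzureWave→Band C ($846M), OrbitCom→Band B ($844M), VistaNet→Band D ($840M), total $2530M.
VCG payment = (others' best without Pulse) − (others' welfare with Pulse) = 2530 − 2327 = $203M.

Pulse pays $203M.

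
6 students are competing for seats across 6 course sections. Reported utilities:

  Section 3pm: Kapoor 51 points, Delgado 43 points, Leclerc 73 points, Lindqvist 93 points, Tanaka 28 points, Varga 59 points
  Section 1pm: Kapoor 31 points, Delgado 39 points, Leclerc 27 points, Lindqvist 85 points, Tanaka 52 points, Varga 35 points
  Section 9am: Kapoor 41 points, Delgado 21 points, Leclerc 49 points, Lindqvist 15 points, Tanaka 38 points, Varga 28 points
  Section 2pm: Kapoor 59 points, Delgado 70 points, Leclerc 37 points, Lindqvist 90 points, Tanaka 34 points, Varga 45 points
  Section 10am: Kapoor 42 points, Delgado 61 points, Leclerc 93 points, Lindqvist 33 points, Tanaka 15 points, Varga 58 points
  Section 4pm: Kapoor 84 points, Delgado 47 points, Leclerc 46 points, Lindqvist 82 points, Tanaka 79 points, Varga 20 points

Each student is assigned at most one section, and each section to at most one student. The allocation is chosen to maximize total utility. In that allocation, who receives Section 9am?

This is the linear assignment problem.
Optimal: Kapoor→Section 4pm (84 points), Delgado→Section 2pm (70 points), Leclerc→Section 10am (93 points), Lindqvist→Section 1pm (85 points), Tanaka→Section 9am (38 points), Varga→Section 3pm (59 points) — total 84+70+93+85+38+59 = 429 points.
Next-best assignment: Kapoor→Section 9am, Delgado→Section 2pm, Leclerc→Section 10am, Lindqvist→Section 1pm, Tanaka→Section 4pm, Varga→Section 3pm = 427 points.
Checked against all permutations: 429 points is optimal.
Tanaka's own top section is Section 4pm (79 points), but forcing Tanaka→Section 4pm and reassigning the rest optimally gives only 427 points — worse by 2.

Tanaka receives Section 9am.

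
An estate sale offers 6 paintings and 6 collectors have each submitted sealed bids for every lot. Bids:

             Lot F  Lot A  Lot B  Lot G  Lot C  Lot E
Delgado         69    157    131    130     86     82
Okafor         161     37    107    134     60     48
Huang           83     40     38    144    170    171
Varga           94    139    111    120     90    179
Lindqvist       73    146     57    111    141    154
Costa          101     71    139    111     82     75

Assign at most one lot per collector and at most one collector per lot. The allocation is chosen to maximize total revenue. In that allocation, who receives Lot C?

Huang receives Lot C.

Treat this as an assignment problem: match each collector to one lot.
Optimal: Delgado→Lot G ($130), Okafor→Lot F ($161), Huang→Lot C ($170), Varga→Lot E ($179), Lindqvist→Lot A ($146), Costa→Lot B ($139) — total 130+161+170+179+146+139 = $925.
Max-entry greedy (repeatedly take the single best remaining cell) gives $917, worse by 8.
Swapping Huang↔Costa (Huang→Lot B $38, Costa→Lot C $82) loses 189.
Checked against all permutations: $925 is optimal.
Huang's own top lot is Lot E ($171), but forcing Huang→Lot E and reassigning the rest optimally gives only $889 — worse by 36.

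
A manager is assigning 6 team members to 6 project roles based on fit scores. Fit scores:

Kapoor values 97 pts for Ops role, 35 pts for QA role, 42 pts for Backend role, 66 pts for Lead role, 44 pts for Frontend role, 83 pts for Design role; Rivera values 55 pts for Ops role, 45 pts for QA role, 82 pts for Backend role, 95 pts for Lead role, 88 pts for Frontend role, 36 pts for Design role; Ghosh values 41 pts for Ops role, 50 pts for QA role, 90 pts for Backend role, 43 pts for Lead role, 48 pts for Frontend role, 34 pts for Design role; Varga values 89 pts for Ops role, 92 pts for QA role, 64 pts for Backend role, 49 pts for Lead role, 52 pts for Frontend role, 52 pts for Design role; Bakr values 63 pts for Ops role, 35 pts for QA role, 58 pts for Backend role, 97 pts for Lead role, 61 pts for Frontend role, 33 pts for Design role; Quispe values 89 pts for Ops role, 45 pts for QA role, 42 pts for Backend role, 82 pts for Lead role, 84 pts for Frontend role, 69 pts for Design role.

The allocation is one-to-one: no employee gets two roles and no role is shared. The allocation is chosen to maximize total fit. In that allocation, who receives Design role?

Treat this as an assignment problem: match each employee to one role.
Optimal: Kapoor→Design role (83 pts), Rivera→Frontend role (88 pts), Ghosh→Backend role (90 pts), Varga→QA role (92 pts), Bakr→Lead role (97 pts), Quispe→Ops role (89 pts) — total 83+88+90+92+97+89 = 539 pts.
Row-greedy (each employee in turn takes its best remaining role) gives 504 pts, worse by 35.
Kapoor's own top role is Ops role (97 pts), but forcing Kapoor→Ops role and reassigning the rest optimally gives only 533 pts — worse by 6.

Kapoor receives Design role.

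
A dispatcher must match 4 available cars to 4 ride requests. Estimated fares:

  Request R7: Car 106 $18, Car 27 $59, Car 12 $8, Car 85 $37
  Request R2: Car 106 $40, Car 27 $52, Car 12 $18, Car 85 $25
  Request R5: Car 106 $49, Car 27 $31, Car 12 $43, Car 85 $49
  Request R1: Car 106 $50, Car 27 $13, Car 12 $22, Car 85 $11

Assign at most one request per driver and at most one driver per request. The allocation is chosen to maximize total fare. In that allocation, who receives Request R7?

Car 85 receives Request R7.

This is the linear assignment problem.
Optimal: Car 106→Request R1 ($50), Car 27→Request R2 ($52), Car 12→Request R5 ($43), Car 85→Request R7 ($37) — total 50+52+43+37 = $182.
Row-greedy (each driver in turn takes its best remaining request) gives $177, worse by 5.
Next-best assignment: Car 106→Request R1, Car 27→Request R7, Car 12→Request R5, Car 85→Request R2 = $177.
Checked against all permutations: $182 is optimal.
Car 85's own top request is Request R5 ($49), but forcing Car 85→Request R5 and reassigning the rest optimally gives only $176 — worse by 6.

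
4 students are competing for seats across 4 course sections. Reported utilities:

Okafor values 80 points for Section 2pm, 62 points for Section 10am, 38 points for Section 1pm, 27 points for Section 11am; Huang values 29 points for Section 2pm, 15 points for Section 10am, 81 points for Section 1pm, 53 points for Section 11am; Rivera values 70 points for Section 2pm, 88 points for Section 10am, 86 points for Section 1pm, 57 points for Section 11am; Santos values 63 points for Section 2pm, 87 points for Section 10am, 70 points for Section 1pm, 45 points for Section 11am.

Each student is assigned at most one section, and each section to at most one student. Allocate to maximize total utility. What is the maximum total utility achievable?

Maximum total: 306 points

This is the linear assignment problem.
Optimal: Okafor→Section 2pm (80 points), Huang→Section 11am (53 points), Rivera→Section 1pm (86 points), Santos→Section 10am (87 points) — total 80+53+86+87 = 306 points.
Row-greedy (each student in turn takes its best remaining section) gives 294 points, worse by 12.
Every other assignment is strictly worse.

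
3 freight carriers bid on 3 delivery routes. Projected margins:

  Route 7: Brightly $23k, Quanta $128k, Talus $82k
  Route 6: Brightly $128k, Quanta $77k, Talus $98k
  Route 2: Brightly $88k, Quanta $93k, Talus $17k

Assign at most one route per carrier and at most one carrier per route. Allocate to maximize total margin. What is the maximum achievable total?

Optimal: Brightly→Route 2 ($88k), Quanta→Route 7 ($128k), Talus→Route 6 ($98k) — total 88+128+98 = $314k.
Row-greedy (each carrier in turn takes its best remaining route) gives $273k, worse by 41.
Next-best assignment: Brightly→Route 6, Quanta→Route 2, Talus→Route 7 = $303k.
Swapping Brightly↔Talus (Brightly→Route 6 $128k, Talus→Route 2 $17k) loses 41.

Maximum total: $314k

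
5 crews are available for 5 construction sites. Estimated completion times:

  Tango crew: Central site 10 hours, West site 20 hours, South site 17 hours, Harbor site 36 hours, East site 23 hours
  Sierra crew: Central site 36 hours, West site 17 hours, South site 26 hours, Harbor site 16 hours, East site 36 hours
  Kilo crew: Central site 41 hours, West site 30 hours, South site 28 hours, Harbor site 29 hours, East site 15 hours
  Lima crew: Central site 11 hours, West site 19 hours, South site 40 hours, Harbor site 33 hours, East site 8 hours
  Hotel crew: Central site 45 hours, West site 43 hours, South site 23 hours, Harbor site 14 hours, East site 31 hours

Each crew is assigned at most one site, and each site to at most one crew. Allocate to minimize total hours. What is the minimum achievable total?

Minimum total: 74 hours

This is the linear assignment problem.
Optimal: Tango crew→South site (17 hours), Sierra crew→West site (17 hours), Kilo crew→East site (15 hours), Lima crew→Central site (11 hours), Hotel crew→Harbor site (14 hours) — total 17+17+15+11+14 = 74 hours.
Row-greedy (each crew in turn takes its cheapest remaining site) gives 83 hours, worse by 9.
Next-best assignment: Tango crew→Central site, Sierra crew→West site, Kilo crew→South site, Lima crew→East site, Hotel crew→Harbor site = 77 hours.
Every other assignment is strictly worse.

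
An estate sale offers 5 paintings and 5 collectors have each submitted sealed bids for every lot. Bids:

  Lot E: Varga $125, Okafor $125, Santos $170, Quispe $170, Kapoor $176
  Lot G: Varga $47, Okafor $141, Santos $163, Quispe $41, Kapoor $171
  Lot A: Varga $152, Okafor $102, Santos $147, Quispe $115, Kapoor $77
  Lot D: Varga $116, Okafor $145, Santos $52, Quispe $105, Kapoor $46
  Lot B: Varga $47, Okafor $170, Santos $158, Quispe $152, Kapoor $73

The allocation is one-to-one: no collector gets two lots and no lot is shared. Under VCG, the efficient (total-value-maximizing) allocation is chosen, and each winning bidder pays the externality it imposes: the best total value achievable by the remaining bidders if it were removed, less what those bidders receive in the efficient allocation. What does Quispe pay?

Efficient allocation: Varga→Lot A ($152), Okafor→Lot D ($145), Santos→Lot B ($158), Quispe→Lot E ($170), Kapoor→Lot G ($171); total welfare W = $796.
Quispe receives Lot E at value $170, so the others get W − 170 = $626.
Without Quispe: best allocation of the remaining 4 bidders over all 5 lots is Varga→Lot A ($152), Okafor→Lot B ($170), Santos→Lot E ($170), Kapoor→Lot G ($171), total $663.
VCG payment = (others' best without Quispe) − (others' welfare with Quispe) = 663 − 626 = $37.

Quispe pays $37.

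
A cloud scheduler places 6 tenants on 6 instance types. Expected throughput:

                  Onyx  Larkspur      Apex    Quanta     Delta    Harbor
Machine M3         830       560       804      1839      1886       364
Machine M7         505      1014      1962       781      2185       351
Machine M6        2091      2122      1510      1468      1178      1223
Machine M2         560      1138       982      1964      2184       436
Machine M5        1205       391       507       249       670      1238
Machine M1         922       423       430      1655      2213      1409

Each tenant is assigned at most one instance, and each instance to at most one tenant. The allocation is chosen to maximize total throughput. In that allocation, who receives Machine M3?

Quanta receives Machine M3.

This is the linear assignment problem.
Optimal: Onyx→Machine M5 (1205 ops/s), Larkspur→Machine M6 (2122 ops/s), Apex→Machine M7 (1962 ops/s), Quanta→Machine M3 (1839 ops/s), Delta→Machine M2 (2184 ops/s), Harbor→Machine M1 (1409 ops/s) — total 1205+2122+1962+1839+2184+1409 = 10721 ops/s.
Quanta's own top instance is Machine M2 (1964 ops/s), but forcing Quanta→Machine M2 and reassigning the rest optimally gives only 10548 ops/s — worse by 173.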